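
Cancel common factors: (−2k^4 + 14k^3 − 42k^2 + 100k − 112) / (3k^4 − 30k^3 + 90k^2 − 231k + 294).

(−2k + 8)/(3k − 21)

Repeated division with remainder:
  −2k^4 + 14k^3 − 42k^2 + 100k − 112 = (−2/3)(3k^4 − 30k^3 + 90k^2 − 231k + 294) + (−6k^3 + 18k^2 − 54k + 84)
  3k^4 − 30k^3 + 90k^2 − 231k + 294 = (−(1/2)k + 7/2)(−6k^3 + 18k^2 − 54k + 84) + (0)
Last nonzero remainder: −6k^3 + 18k^2 − 54k + 84. Dividing through by −6 gives the monic gcd k^3 − 3k^2 + 9k − 14.
Cancel k^3 − 3k^2 + 9k − 14 from numerator and denominator to get the reduced form.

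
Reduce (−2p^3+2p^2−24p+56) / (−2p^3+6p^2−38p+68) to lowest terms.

(p^2+p+14)/(p^2−p+17)

Apply the Euclidean algorithm:
  −2p^3+2p^2−24p+56 = (−2p^3+6p^2−38p+68) + (−4p^2+14p−12)
  −2p^3+6p^2−38p+68 = ((1/2)p+1/4)(−4p^2+14p−12) + (−(71/2)p+71)
  −4p^2+14p−12 = ((8/71)p−12/71)(−(71/2)p+71) + (0)
Last nonzero remainder: −(71/2)p+71. Dividing through by −71/2 gives the monic gcd p−2.
Cancel p−2 from numerator and denominator to get the reduced form.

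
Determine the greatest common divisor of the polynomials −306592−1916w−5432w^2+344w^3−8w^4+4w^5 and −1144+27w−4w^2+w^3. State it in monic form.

−1144+27w−4w^2+w^3

By polynomial division,
  4w^5−8w^4+344w^3−5432w^2−1916w−306592 = (4w^2+8w+268)(w^3−4w^2+27w−1144) + (0)
The last nonzero remainder w^3−4w^2+27w−1144 is already monic.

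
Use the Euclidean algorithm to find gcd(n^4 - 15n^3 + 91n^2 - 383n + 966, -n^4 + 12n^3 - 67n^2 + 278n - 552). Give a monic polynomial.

n^3 - 8n^2 + 35n - 138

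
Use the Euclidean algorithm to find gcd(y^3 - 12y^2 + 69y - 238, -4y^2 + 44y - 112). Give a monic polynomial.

Euclidean algorithm in ℚ[y]:
  y^3 - 12y^2 + 69y - 238 = (-(1/4)y + 1/4)(-4y^2 + 44y - 112) + (30y - 210)
  -4y^2 + 44y - 112 = (-(2/15)y + 8/15)(30y - 210) + (0)
Last nonzero remainder: 30y - 210. Dividing through by 30 gives the monic gcd y - 7.

y - 7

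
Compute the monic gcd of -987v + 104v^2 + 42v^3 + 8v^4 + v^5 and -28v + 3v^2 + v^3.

7v + v^2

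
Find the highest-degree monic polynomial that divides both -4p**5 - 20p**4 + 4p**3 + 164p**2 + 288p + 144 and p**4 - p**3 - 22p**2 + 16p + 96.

p**2 - p - 6

By polynomial division,
  -4p**5 - 20p**4 + 4p**3 + 164p**2 + 288p + 144 = (-4p - 24)(p**4 - p**3 - 22p**2 + 16p + 96) + (-108p**3 - 300p**2 + 1056p + 2448)
  p**4 - p**3 - 22p**2 + 16p + 96 = (-(1/108)p + 17/486)(-108p**3 - 300p**2 + 1056p + 2448) + (-(140/81)p**2 + (140/81)p + 280/27)
  -108p**3 - 300p**2 + 1056p + 2448 = ((2187/35)p + 8262/35)(-(140/81)p**2 + (140/81)p + 280/27) + (0)
Last nonzero remainder: -(140/81)p**2 + (140/81)p + 280/27. Dividing through by -140/81 gives the monic gcd p**2 - p - 6.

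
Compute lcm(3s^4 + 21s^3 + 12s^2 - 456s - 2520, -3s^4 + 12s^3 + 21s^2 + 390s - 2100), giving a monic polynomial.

s^5 + 2s^4 - 31s^3 - 172s^2 - 80s + 4200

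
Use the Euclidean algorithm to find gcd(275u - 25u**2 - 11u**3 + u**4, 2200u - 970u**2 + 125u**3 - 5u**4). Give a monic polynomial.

Apply the Euclidean algorithm:
  u**4 - 11u**3 - 25u**2 + 275u = (-1/5)(-5u**4 + 125u**3 - 970u**2 + 2200u) + (14u**3 - 219u**2 + 715u)
  -5u**4 + 125u**3 - 970u**2 + 2200u = (-(5/14)u + 655/196)(14u**3 - 219u**2 + 715u) + ((3375/196)u**2 - (37125/196)u)
  14u**3 - 219u**2 + 715u = ((2744/3375)u - 2548/675)((3375/196)u**2 - (37125/196)u) + (0)
Last nonzero remainder: (3375/196)u**2 - (37125/196)u. Dividing through by 3375/196 gives the monic gcd u**2 - 11u.

-11u + u**2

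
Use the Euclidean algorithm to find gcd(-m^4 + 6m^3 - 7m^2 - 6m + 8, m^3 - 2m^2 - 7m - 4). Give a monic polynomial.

m^2 - 3m - 4

Repeated division with remainder:
  -m^4 + 6m^3 - 7m^2 - 6m + 8 = (-m + 4)(m^3 - 2m^2 - 7m - 4) + (-6m^2 + 18m + 24)
  m^3 - 2m^2 - 7m - 4 = (-(1/6)m - 1/6)(-6m^2 + 18m + 24) + (0)
Last nonzero remainder: -6m^2 + 18m + 24. Dividing through by -6 gives the monic gcd m^2 - 3m - 4.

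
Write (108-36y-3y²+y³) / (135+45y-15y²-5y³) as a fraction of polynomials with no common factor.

(36-y²)/(45+30y+5y²)

Euclidean algorithm in ℚ[y]:
  y³-3y²-36y+108 = (-1/5)(-5y³-15y²+45y+135) + (-6y²-27y+135)
  -5y³-15y²+45y+135 = ((5/6)y-5/4)(-6y²-27y+135) + (-(405/4)y+1215/4)
  -6y²-27y+135 = ((8/135)y+4/9)(-(405/4)y+1215/4) + (0)
Last nonzero remainder: -(405/4)y+1215/4. Dividing through by -405/4 gives the monic gcd y-3.
Cancel y-3 from numerator and denominator to get the reduced form.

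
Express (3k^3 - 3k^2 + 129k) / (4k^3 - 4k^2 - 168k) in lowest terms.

(3k^2 - 3k + 129)/(4k^2 - 4k - 168)

Repeated division with remainder:
  3k^3 - 3k^2 + 129k = (3/4)(4k^3 - 4k^2 - 168k) + (255k)
  4k^3 - 4k^2 - 168k = ((4/255)k^2 - (4/255)k - 56/85)(255k) + (0)
Last nonzero remainder: 255k. Dividing through by 255 gives the monic gcd k.
Cancel k from numerator and denominator to get the reduced form.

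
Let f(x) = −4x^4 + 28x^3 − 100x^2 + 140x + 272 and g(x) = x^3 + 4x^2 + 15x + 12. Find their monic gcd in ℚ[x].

x + 1

Euclidean algorithm in ℚ[x]:
  −4x^4 + 28x^3 − 100x^2 + 140x + 272 = (−4x + 44)(x^3 + 4x^2 + 15x + 12) + (−216x^2 − 472x − 256)
  x^3 + 4x^2 + 15x + 12 = (−(1/216)x − 49/5832)(−216x^2 − 472x − 256) + ((7180/729)x + 7180/729)
  −216x^2 − 472x − 256 = (−(39366/1795)x − 46656/1795)((7180/729)x + 7180/729) + (0)
Last nonzero remainder: (7180/729)x + 7180/729. Dividing through by 7180/729 gives the monic gcd x + 1.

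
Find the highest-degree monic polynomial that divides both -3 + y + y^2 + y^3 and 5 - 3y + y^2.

1

Euclidean algorithm in ℚ[y]:
  y^3 + y^2 + y - 3 = (y + 4)(y^2 - 3y + 5) + (8y - 23)
  y^2 - 3y + 5 = ((1/8)y - 1/64)(8y - 23) + (297/64)
  8y - 23 = ((512/297)y - 1472/297)(297/64) + (0)
The last nonzero remainder is the constant 297/64, so the polynomials are coprime and gcd = 1.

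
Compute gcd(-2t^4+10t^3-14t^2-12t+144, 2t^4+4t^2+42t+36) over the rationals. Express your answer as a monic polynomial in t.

t^3-t^2+3t+18

Euclidean algorithm in ℚ[t]:
  -2t^4+10t^3-14t^2-12t+144 = (-1)(2t^4+4t^2+42t+36) + (10t^3-10t^2+30t+180)
  2t^4+4t^2+42t+36 = ((1/5)t+1/5)(10t^3-10t^2+30t+180) + (0)
Last nonzero remainder: 10t^3-10t^2+30t+180. Dividing through by 10 gives the monic gcd t^3-t^2+3t+18.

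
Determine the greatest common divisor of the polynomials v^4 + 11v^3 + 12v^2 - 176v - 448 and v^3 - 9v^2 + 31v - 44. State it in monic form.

v - 4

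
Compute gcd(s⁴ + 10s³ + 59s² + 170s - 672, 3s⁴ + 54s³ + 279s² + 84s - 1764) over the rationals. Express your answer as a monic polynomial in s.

s² + 5s - 14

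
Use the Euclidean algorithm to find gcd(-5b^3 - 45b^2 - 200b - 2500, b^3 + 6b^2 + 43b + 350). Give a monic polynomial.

b^2 - b + 50

Repeated division with remainder:
  -5b^3 - 45b^2 - 200b - 2500 = (-5)(b^3 + 6b^2 + 43b + 350) + (-15b^2 + 15b - 750)
  b^3 + 6b^2 + 43b + 350 = (-(1/15)b - 7/15)(-15b^2 + 15b - 750) + (0)
Last nonzero remainder: -15b^2 + 15b - 750. Dividing through by -15 gives the monic gcd b^2 - b + 50.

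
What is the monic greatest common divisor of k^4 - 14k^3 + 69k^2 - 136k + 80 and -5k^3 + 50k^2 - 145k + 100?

k^3 - 10k^2 + 29k - 20

Apply the Euclidean algorithm:
  k^4 - 14k^3 + 69k^2 - 136k + 80 = (-(1/5)k + 4/5)(-5k^3 + 50k^2 - 145k + 100) + (0)
Last nonzero remainder: -5k^3 + 50k^2 - 145k + 100. Dividing through by -5 gives the monic gcd k^3 - 10k^2 + 29k - 20.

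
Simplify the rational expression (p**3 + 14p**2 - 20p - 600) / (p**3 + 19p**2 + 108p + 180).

Euclidean algorithm in ℚ[p]:
  p**3 + 14p**2 - 20p - 600 = (p**3 + 19p**2 + 108p + 180) + (-5p**2 - 128p - 780)
  p**3 + 19p**2 + 108p + 180 = (-(1/5)p + 33/25)(-5p**2 - 128p - 780) + ((3024/25)p + 6048/5)
  -5p**2 - 128p - 780 = (-(125/3024)p - 325/504)((3024/25)p + 6048/5) + (0)
Last nonzero remainder: (3024/25)p + 6048/5. Dividing through by 3024/25 gives the monic gcd p + 10.
Cancel p + 10 from numerator and denominator to get the reduced form.

(p**2 + 4p - 60)/(p**2 + 9p + 18)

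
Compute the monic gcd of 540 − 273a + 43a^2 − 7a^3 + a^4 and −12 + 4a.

−3 + a

Repeated division with remainder:
  a^4 − 7a^3 + 43a^2 − 273a + 540 = ((1/4)a^3 − a^2 + (31/4)a − 45)(4a − 12) + (0)
Last nonzero remainder: 4a − 12. Dividing through by 4 gives the monic gcd a − 3.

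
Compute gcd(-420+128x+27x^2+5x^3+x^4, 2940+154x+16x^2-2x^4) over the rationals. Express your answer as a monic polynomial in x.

210+41x+7x^2+x^3

Apply the Euclidean algorithm:
  x^4+5x^3+27x^2+128x-420 = (-1/2)(-2x^4+16x^2+154x+2940) + (5x^3+35x^2+205x+1050)
  -2x^4+16x^2+154x+2940 = (-(2/5)x+14/5)(5x^3+35x^2+205x+1050) + (0)
Last nonzero remainder: 5x^3+35x^2+205x+1050. Dividing through by 5 gives the monic gcd x^3+7x^2+41x+210.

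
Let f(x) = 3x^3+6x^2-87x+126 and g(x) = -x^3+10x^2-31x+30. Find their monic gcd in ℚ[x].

x^2-5x+6

Apply the Euclidean algorithm:
  3x^3+6x^2-87x+126 = (-3)(-x^3+10x^2-31x+30) + (36x^2-180x+216)
  -x^3+10x^2-31x+30 = (-(1/36)x+5/36)(36x^2-180x+216) + (0)
Last nonzero remainder: 36x^2-180x+216. Dividing through by 36 gives the monic gcd x^2-5x+6.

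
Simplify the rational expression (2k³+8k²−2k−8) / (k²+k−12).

(2k²−2)/(k−3)

Apply the Euclidean algorithm:
  2k³+8k²−2k−8 = (2k+6)(k²+k−12) + (16k+64)
  k²+k−12 = ((1/16)k−3/16)(16k+64) + (0)
Last nonzero remainder: 16k+64. Dividing through by 16 gives the monic gcd k+4.
Cancel k+4 from numerator and denominator to get the reduced form.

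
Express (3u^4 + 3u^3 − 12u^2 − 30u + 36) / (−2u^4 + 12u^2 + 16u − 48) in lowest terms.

(−3u + 3)/(2u − 4)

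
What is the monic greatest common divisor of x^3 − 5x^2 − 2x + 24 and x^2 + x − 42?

1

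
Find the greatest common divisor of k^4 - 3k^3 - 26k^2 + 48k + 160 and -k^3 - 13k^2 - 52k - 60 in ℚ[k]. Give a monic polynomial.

Apply the Euclidean algorithm:
  k^4 - 3k^3 - 26k^2 + 48k + 160 = (-k + 16)(-k^3 - 13k^2 - 52k - 60) + (130k^2 + 820k + 1120)
  -k^3 - 13k^2 - 52k - 60 = (-(1/130)k - 87/1690)(130k^2 + 820k + 1120) + (-(198/169)k - 396/169)
  130k^2 + 820k + 1120 = (-(10985/99)k - 47320/99)(-(198/169)k - 396/169) + (0)
Last nonzero remainder: -(198/169)k - 396/169. Dividing through by -198/169 gives the monic gcd k + 2.

k + 2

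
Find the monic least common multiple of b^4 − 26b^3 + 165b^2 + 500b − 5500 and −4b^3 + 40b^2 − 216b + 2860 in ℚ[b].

b^6 − 25b^5 + 204b^4 − 1025b^3 + 5725b^2 + 27000b − 357500

By polynomial division,
  b^4 − 26b^3 + 165b^2 + 500b − 5500 = (−(1/4)b + 4)(−4b^3 + 40b^2 − 216b + 2860) + (−49b^2 + 2079b − 16940)
  −4b^3 + 40b^2 − 216b + 2860 = ((4/49)b + 908/343)(−49b^2 + 2079b − 16940) + (−(212500/49)b + 2337500/49)
  −49b^2 + 2079b − 16940 = ((2401/212500)b − 3773/10625)(−(212500/49)b + 2337500/49) + (0)
Last nonzero remainder: −(212500/49)b + 2337500/49. Dividing through by −212500/49 gives the monic gcd b − 11.
Then lcm(f, g) = f·g / gcd(f, g); expanding and making the result monic gives the answer.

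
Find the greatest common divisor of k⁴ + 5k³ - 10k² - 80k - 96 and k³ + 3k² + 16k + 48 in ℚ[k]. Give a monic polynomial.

Euclidean algorithm in ℚ[k]:
  k⁴ + 5k³ - 10k² - 80k - 96 = (k + 2)(k³ + 3k² + 16k + 48) + (-32k² - 160k - 192)
  k³ + 3k² + 16k + 48 = (-(1/32)k + 1/16)(-32k² - 160k - 192) + (20k + 60)
  -32k² - 160k - 192 = (-(8/5)k - 16/5)(20k + 60) + (0)
Last nonzero remainder: 20k + 60. Dividing through by 20 gives the monic gcd k + 3.

k + 3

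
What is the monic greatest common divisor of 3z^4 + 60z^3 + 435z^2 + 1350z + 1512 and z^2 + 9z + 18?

z^2 + 9z + 18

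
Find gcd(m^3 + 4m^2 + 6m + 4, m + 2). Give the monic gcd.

m + 2

Repeated division with remainder:
  m^3 + 4m^2 + 6m + 4 = (m^2 + 2m + 2)(m + 2) + (0)
The last nonzero remainder m + 2 is already monic.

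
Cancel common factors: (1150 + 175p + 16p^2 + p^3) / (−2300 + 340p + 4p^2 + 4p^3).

(10 + p)/(−20 + 4p)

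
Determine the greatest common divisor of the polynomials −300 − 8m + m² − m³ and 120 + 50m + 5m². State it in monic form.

Repeated division with remainder:
  −m³ + m² − 8m − 300 = (−(1/5)m + 11/5)(5m² + 50m + 120) + (−94m − 564)
  5m² + 50m + 120 = (−(5/94)m − 10/47)(−94m − 564) + (0)
Last nonzero remainder: −94m − 564. Dividing through by −94 gives the monic gcd m + 6.

6 + m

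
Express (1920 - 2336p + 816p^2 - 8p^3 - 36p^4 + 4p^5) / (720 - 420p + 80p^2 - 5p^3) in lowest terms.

(-80 + 64p - 4p^2 - 4p^3)/(-30 + 5p)

By polynomial division,
  4p^5 - 36p^4 - 8p^3 + 816p^2 - 2336p + 1920 = (-(4/5)p^2 - (28/5)p - 104/5)(-5p^3 + 80p^2 - 420p + 720) + (704p^2 - 7040p + 16896)
  -5p^3 + 80p^2 - 420p + 720 = (-(5/704)p + 15/352)(704p^2 - 7040p + 16896) + (0)
Last nonzero remainder: 704p^2 - 7040p + 16896. Dividing through by 704 gives the monic gcd p^2 - 10p + 24.
Cancel p^2 - 10p + 24 from numerator and denominator to get the reduced form.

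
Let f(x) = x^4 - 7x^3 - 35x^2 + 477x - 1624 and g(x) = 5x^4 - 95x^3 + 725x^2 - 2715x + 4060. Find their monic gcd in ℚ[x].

x^3 - 15x^2 + 85x - 203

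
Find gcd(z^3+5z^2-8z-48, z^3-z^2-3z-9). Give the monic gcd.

By polynomial division,
  z^3+5z^2-8z-48 = (z^3-z^2-3z-9) + (6z^2-5z-39)
  z^3-z^2-3z-9 = ((1/6)z-1/36)(6z^2-5z-39) + ((121/36)z-121/12)
  6z^2-5z-39 = ((216/121)z+468/121)((121/36)z-121/12) + (0)
Last nonzero remainder: (121/36)z-121/12. Dividing through by 121/36 gives the monic gcd z-3.

z-3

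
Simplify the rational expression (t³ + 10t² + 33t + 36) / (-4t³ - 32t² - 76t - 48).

Apply the Euclidean algorithm:
  t³ + 10t² + 33t + 36 = (-1/4)(-4t³ - 32t² - 76t - 48) + (2t² + 14t + 24)
  -4t³ - 32t² - 76t - 48 = (-2t - 2)(2t² + 14t + 24) + (0)
Last nonzero remainder: 2t² + 14t + 24. Dividing through by 2 gives the monic gcd t² + 7t + 12.
Cancel t² + 7t + 12 from numerator and denominator to get the reduced form.

(-t - 3)/(4t + 4)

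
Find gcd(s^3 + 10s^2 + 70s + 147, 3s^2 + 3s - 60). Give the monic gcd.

Euclidean algorithm in ℚ[s]:
  s^3 + 10s^2 + 70s + 147 = ((1/3)s + 3)(3s^2 + 3s - 60) + (81s + 327)
  3s^2 + 3s - 60 = ((1/27)s - 82/729)(81s + 327) + (-5642/243)
  81s + 327 = (-(19683/5642)s - 79461/5642)(-5642/243) + (0)
The last nonzero remainder is the constant -5642/243, so the polynomials are coprime and gcd = 1.

1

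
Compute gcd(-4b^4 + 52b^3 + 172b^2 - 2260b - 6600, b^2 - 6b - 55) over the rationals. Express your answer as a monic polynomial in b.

Euclidean algorithm in ℚ[b]:
  -4b^4 + 52b^3 + 172b^2 - 2260b - 6600 = (-4b^2 + 28b + 120)(b^2 - 6b - 55) + (0)
The last nonzero remainder b^2 - 6b - 55 is already monic.

b^2 - 6b - 55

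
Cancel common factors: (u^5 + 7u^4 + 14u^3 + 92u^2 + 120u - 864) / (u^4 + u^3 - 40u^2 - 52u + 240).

(u^3 + 5u^2 + 12u + 108)/(u^2 - u - 30)

By polynomial division,
  u^5 + 7u^4 + 14u^3 + 92u^2 + 120u - 864 = (u + 6)(u^4 + u^3 - 40u^2 - 52u + 240) + (48u^3 + 384u^2 + 192u - 2304)
  u^4 + u^3 - 40u^2 - 52u + 240 = ((1/48)u - 7/48)(48u^3 + 384u^2 + 192u - 2304) + (12u^2 + 24u - 96)
  48u^3 + 384u^2 + 192u - 2304 = (4u + 24)(12u^2 + 24u - 96) + (0)
Last nonzero remainder: 12u^2 + 24u - 96. Dividing through by 12 gives the monic gcd u^2 + 2u - 8.
Cancel u^2 + 2u - 8 from numerator and denominator to get the reduced form.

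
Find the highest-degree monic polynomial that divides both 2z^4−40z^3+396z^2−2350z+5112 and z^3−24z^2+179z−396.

By polynomial division,
  2z^4−40z^3+396z^2−2350z+5112 = (2z+8)(z^3−24z^2+179z−396) + (230z^2−2990z+8280)
  z^3−24z^2+179z−396 = ((1/230)z−11/230)(230z^2−2990z+8280) + (0)
Last nonzero remainder: 230z^2−2990z+8280. Dividing through by 230 gives the monic gcd z^2−13z+36.

z^2−13z+36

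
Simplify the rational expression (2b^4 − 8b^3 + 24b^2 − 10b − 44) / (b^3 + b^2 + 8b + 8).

(2b^3 − 10b^2 + 34b − 44)/(b^2 + 8)

Euclidean algorithm in ℚ[b]:
  2b^4 − 8b^3 + 24b^2 − 10b − 44 = (2b − 10)(b^3 + b^2 + 8b + 8) + (18b^2 + 54b + 36)
  b^3 + b^2 + 8b + 8 = ((1/18)b − 1/9)(18b^2 + 54b + 36) + (12b + 12)
  18b^2 + 54b + 36 = ((3/2)b + 3)(12b + 12) + (0)
Last nonzero remainder: 12b + 12. Dividing through by 12 gives the monic gcd b + 1.
Cancel b + 1 from numerator and denominator to get the reduced form.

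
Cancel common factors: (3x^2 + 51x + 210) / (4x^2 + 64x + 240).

(3x + 21)/(4x + 24)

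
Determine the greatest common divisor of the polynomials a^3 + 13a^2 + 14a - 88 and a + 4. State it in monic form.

a + 4

Apply the Euclidean algorithm:
  a^3 + 13a^2 + 14a - 88 = (a^2 + 9a - 22)(a + 4) + (0)
The last nonzero remainder a + 4 is already monic.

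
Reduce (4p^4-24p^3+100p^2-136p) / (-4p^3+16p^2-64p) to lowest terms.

Apply the Euclidean algorithm:
  4p^4-24p^3+100p^2-136p = (-p+2)(-4p^3+16p^2-64p) + (4p^2-8p)
  -4p^3+16p^2-64p = (-p+2)(4p^2-8p) + (-48p)
  4p^2-8p = (-(1/12)p+1/6)(-48p) + (0)
Last nonzero remainder: -48p. Dividing through by -48 gives the monic gcd p.
Cancel p from numerator and denominator to get the reduced form.

(-p^3+6p^2-25p+34)/(p^2-4p+16)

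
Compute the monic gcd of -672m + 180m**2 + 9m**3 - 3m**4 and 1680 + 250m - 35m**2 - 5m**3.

Repeated division with remainder:
  -3m**4 + 9m**3 + 180m**2 - 672m = ((3/5)m - 6)(-5m**3 - 35m**2 + 250m + 1680) + (-180m**2 - 180m + 10080)
  -5m**3 - 35m**2 + 250m + 1680 = ((1/36)m + 1/6)(-180m**2 - 180m + 10080) + (0)
Last nonzero remainder: -180m**2 - 180m + 10080. Dividing through by -180 gives the monic gcd m**2 + m - 56.

-56 + m + m**2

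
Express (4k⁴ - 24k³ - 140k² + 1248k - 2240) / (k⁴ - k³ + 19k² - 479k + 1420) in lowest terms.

Euclidean algorithm in ℚ[k]:
  4k⁴ - 24k³ - 140k² + 1248k - 2240 = (4)(k⁴ - k³ + 19k² - 479k + 1420) + (-20k³ - 216k² + 3164k - 7920)
  k⁴ - k³ + 19k² - 479k + 1420 = (-(1/20)k + 59/100)(-20k³ - 216k² + 3164k - 7920) + ((7616/25)k² - (68544/25)k + 30464/5)
  -20k³ - 216k² + 3164k - 7920 = (-(125/1904)k - 2475/1904)((7616/25)k² - (68544/25)k + 30464/5) + (0)
Last nonzero remainder: (7616/25)k² - (68544/25)k + 30464/5. Dividing through by 7616/25 gives the monic gcd k² - 9k + 20.
Cancel k² - 9k + 20 from numerator and denominator to get the reduced form.

(4k² + 12k - 112)/(k² + 8k + 71)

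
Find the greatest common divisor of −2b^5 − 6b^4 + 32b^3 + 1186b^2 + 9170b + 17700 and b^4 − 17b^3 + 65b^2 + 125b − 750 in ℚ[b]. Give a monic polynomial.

b^2 − 7b − 30

By polynomial division,
  −2b^5 − 6b^4 + 32b^3 + 1186b^2 + 9170b + 17700 = (−2b − 40)(b^4 − 17b^3 + 65b^2 + 125b − 750) + (−518b^3 + 4036b^2 + 12670b − 12300)
  b^4 − 17b^3 + 65b^2 + 125b − 750 = (−(1/518)b + 2385/134162)(−518b^3 + 4036b^2 + 12670b − 12300) + ((1188100/67081)b^2 − (1188100/9583)b − 35643000/67081)
  −518b^3 + 4036b^2 + 12670b − 12300 = (−(17373979/594050)b + 2750321/118810)((1188100/67081)b^2 − (1188100/9583)b − 35643000/67081) + (0)
Last nonzero remainder: (1188100/67081)b^2 − (1188100/9583)b − 35643000/67081. Dividing through by 1188100/67081 gives the monic gcd b^2 − 7b − 30.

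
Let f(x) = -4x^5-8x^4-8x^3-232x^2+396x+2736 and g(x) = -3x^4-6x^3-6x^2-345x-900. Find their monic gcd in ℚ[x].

Euclidean algorithm in ℚ[x]:
  -4x^5-8x^4-8x^3-232x^2+396x+2736 = ((4/3)x)(-3x^4-6x^3-6x^2-345x-900) + (228x^2+1596x+2736)
  -3x^4-6x^3-6x^2-345x-900 = (-(1/76)x^2+(5/76)x-25/76)(228x^2+1596x+2736) + (0)
Last nonzero remainder: 228x^2+1596x+2736. Dividing through by 228 gives the monic gcd x^2+7x+12.

x^2+7x+12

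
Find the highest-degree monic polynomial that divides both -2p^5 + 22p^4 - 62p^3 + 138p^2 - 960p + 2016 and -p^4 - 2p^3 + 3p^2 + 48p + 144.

Euclidean algorithm in ℚ[p]:
  -2p^5 + 22p^4 - 62p^3 + 138p^2 - 960p + 2016 = (2p - 26)(-p^4 - 2p^3 + 3p^2 + 48p + 144) + (-120p^3 + 120p^2 + 5760)
  -p^4 - 2p^3 + 3p^2 + 48p + 144 = ((1/120)p + 1/40)(-120p^3 + 120p^2 + 5760) + (0)
Last nonzero remainder: -120p^3 + 120p^2 + 5760. Dividing through by -120 gives the monic gcd p^3 - p^2 - 48.

p^3 - p^2 - 48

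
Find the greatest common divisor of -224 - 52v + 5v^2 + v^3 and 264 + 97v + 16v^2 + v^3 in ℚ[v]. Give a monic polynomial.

Euclidean algorithm in ℚ[v]:
  v^3 + 5v^2 - 52v - 224 = (v^3 + 16v^2 + 97v + 264) + (-11v^2 - 149v - 488)
  v^3 + 16v^2 + 97v + 264 = (-(1/11)v - 27/121)(-11v^2 - 149v - 488) + ((2346/121)v + 18768/121)
  -11v^2 - 149v - 488 = (-(1331/2346)v - 7381/2346)((2346/121)v + 18768/121) + (0)
Last nonzero remainder: (2346/121)v + 18768/121. Dividing through by 2346/121 gives the monic gcd v + 8.

8 + v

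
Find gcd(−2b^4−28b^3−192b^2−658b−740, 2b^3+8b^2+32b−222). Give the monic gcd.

b^2+7b+37

Apply the Euclidean algorithm:
  −2b^4−28b^3−192b^2−658b−740 = (−b−10)(2b^3+8b^2+32b−222) + (−80b^2−560b−2960)
  2b^3+8b^2+32b−222 = (−(1/40)b+3/40)(−80b^2−560b−2960) + (0)
Last nonzero remainder: −80b^2−560b−2960. Dividing through by −80 gives the monic gcd b^2+7b+37.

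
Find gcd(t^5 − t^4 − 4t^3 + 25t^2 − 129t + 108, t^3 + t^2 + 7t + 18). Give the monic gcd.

t^2 − t + 9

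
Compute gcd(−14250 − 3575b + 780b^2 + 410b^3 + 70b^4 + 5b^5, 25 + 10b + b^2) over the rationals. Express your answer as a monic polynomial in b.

Repeated division with remainder:
  5b^5 + 70b^4 + 410b^3 + 780b^2 − 3575b − 14250 = (5b^3 + 20b^2 + 85b − 570)(b^2 + 10b + 25) + (0)
The last nonzero remainder b^2 + 10b + 25 is already monic.

25 + 10b + b^2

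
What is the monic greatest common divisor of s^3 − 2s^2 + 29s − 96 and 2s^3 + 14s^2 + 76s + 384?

Repeated division with remainder:
  s^3 − 2s^2 + 29s − 96 = (1/2)(2s^3 + 14s^2 + 76s + 384) + (−9s^2 − 9s − 288)
  2s^3 + 14s^2 + 76s + 384 = (−(2/9)s − 4/3)(−9s^2 − 9s − 288) + (0)
Last nonzero remainder: −9s^2 − 9s − 288. Dividing through by −9 gives the monic gcd s^2 + s + 32.

s^2 + s + 32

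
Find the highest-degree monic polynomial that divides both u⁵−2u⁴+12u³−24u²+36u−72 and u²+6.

By polynomial division,
  u⁵−2u⁴+12u³−24u²+36u−72 = (u³−2u²+6u−12)(u²+6) + (0)
The last nonzero remainder u²+6 is already monic.

u²+6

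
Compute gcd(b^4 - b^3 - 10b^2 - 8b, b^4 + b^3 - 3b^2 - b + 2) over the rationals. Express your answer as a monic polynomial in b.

Repeated division with remainder:
  b^4 - b^3 - 10b^2 - 8b = (b^4 + b^3 - 3b^2 - b + 2) + (-2b^3 - 7b^2 - 7b - 2)
  b^4 + b^3 - 3b^2 - b + 2 = (-(1/2)b + 5/4)(-2b^3 - 7b^2 - 7b - 2) + ((9/4)b^2 + (27/4)b + 9/2)
  -2b^3 - 7b^2 - 7b - 2 = (-(8/9)b - 4/9)((9/4)b^2 + (27/4)b + 9/2) + (0)
Last nonzero remainder: (9/4)b^2 + (27/4)b + 9/2. Dividing through by 9/4 gives the monic gcd b^2 + 3b + 2.

b^2 + 3b + 2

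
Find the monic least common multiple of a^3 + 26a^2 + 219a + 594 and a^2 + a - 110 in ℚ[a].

By polynomial division,
  a^3 + 26a^2 + 219a + 594 = (a + 25)(a^2 + a - 110) + (304a + 3344)
  a^2 + a - 110 = ((1/304)a - 5/152)(304a + 3344) + (0)
Last nonzero remainder: 304a + 3344. Dividing through by 304 gives the monic gcd a + 11.
Then lcm(f, g) = f·g / gcd(f, g); expanding and making the result monic gives the answer.

a^4 + 16a^3 - 41a^2 - 1596a - 5940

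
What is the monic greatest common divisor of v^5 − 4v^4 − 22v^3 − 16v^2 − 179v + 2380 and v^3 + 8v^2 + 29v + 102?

v^2 + 2v + 17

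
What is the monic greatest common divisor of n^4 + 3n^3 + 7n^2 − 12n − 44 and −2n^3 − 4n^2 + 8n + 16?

Euclidean algorithm in ℚ[n]:
  n^4 + 3n^3 + 7n^2 − 12n − 44 = (−(1/2)n − 1/2)(−2n^3 − 4n^2 + 8n + 16) + (9n^2 − 36)
  −2n^3 − 4n^2 + 8n + 16 = (−(2/9)n − 4/9)(9n^2 − 36) + (0)
Last nonzero remainder: 9n^2 − 36. Dividing through by 9 gives the monic gcd n^2 − 4.

n^2 − 4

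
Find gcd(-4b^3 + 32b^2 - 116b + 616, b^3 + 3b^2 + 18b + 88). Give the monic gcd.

b^2 - b + 22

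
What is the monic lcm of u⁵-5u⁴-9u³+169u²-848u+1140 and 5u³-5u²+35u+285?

u⁶-2u⁵-24u⁴+142u³-341u²-1404u+3420

Apply the Euclidean algorithm:
  u⁵-5u⁴-9u³+169u²-848u+1140 = ((1/5)u²-(4/5)u-4)(5u³-5u²+35u+285) + (120u²-480u+2280)
  5u³-5u²+35u+285 = ((1/24)u+1/8)(120u²-480u+2280) + (0)
Last nonzero remainder: 120u²-480u+2280. Dividing through by 120 gives the monic gcd u²-4u+19.
Then lcm(f, g) = f·g / gcd(f, g); expanding and making the result monic gives the answer.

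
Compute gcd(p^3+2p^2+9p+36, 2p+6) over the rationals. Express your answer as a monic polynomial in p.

p+3

Euclidean algorithm in ℚ[p]:
  p^3+2p^2+9p+36 = ((1/2)p^2-(1/2)p+6)(2p+6) + (0)
Last nonzero remainder: 2p+6. Dividing through by 2 gives the monic gcd p+3.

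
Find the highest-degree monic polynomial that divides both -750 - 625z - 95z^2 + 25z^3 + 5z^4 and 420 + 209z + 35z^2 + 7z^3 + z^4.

15 + 8z + z^2

Apply the Euclidean algorithm:
  5z^4 + 25z^3 - 95z^2 - 625z - 750 = (5)(z^4 + 7z^3 + 35z^2 + 209z + 420) + (-10z^3 - 270z^2 - 1670z - 2850)
  z^4 + 7z^3 + 35z^2 + 209z + 420 = (-(1/10)z + 2)(-10z^3 - 270z^2 - 1670z - 2850) + (408z^2 + 3264z + 6120)
  -10z^3 - 270z^2 - 1670z - 2850 = (-(5/204)z - 95/204)(408z^2 + 3264z + 6120) + (0)
Last nonzero remainder: 408z^2 + 3264z + 6120. Dividing through by 408 gives the monic gcd z^2 + 8z + 15.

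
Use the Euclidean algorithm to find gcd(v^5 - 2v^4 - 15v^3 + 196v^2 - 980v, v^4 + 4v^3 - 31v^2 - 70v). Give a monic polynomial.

By polynomial division,
  v^5 - 2v^4 - 15v^3 + 196v^2 - 980v = (v - 6)(v^4 + 4v^3 - 31v^2 - 70v) + (40v^3 + 80v^2 - 1400v)
  v^4 + 4v^3 - 31v^2 - 70v = ((1/40)v + 1/20)(40v^3 + 80v^2 - 1400v) + (0)
Last nonzero remainder: 40v^3 + 80v^2 - 1400v. Dividing through by 40 gives the monic gcd v^3 + 2v^2 - 35v.

v^3 + 2v^2 - 35v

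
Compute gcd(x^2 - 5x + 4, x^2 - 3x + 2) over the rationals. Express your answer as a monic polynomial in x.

Apply the Euclidean algorithm:
  x^2 - 5x + 4 = (x^2 - 3x + 2) + (-2x + 2)
  x^2 - 3x + 2 = (-(1/2)x + 1)(-2x + 2) + (0)
Last nonzero remainder: -2x + 2. Dividing through by -2 gives the monic gcd x - 1.

x - 1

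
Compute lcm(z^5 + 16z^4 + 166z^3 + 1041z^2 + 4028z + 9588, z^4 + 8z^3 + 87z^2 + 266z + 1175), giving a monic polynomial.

z^7 + 19z^6 + 239z^5 + 1939z^4 + 11301z^3 + 47697z^2 + 129464z + 239700

By polynomial division,
  z^5 + 16z^4 + 166z^3 + 1041z^2 + 4028z + 9588 = (z + 8)(z^4 + 8z^3 + 87z^2 + 266z + 1175) + (15z^3 + 79z^2 + 725z + 188)
  z^4 + 8z^3 + 87z^2 + 266z + 1175 = ((1/15)z + 41/225)(15z^3 + 79z^2 + 725z + 188) + ((5461/225)z^2 + (5461/45)z + 256667/225)
  15z^3 + 79z^2 + 725z + 188 = ((3375/5461)z + 900/5461)((5461/225)z^2 + (5461/45)z + 256667/225) + (0)
Last nonzero remainder: (5461/225)z^2 + (5461/45)z + 256667/225. Dividing through by 5461/225 gives the monic gcd z^2 + 5z + 47.
Then lcm(f, g) = f·g / gcd(f, g); expanding and making the result monic gives the answer.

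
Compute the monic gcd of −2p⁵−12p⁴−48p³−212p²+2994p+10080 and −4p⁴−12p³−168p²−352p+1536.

Apply the Euclidean algorithm:
  −2p⁵−12p⁴−48p³−212p²+2994p+10080 = ((1/2)p+3/2)(−4p⁴−12p³−168p²−352p+1536) + (54p³+216p²+2754p+7776)
  −4p⁴−12p³−168p²−352p+1536 = (−(2/27)p+2/27)(54p³+216p²+2754p+7776) + (20p²+20p+960)
  54p³+216p²+2754p+7776 = ((27/10)p+81/10)(20p²+20p+960) + (0)
Last nonzero remainder: 20p²+20p+960. Dividing through by 20 gives the monic gcd p²+p+48.

p²+p+48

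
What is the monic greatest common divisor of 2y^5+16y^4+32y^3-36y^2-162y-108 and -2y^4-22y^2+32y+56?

y^2-y-2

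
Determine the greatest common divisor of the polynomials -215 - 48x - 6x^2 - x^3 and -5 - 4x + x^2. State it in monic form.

Euclidean algorithm in ℚ[x]:
  -x^3 - 6x^2 - 48x - 215 = (-x - 10)(x^2 - 4x - 5) + (-93x - 265)
  x^2 - 4x - 5 = (-(1/93)x + 637/8649)(-93x - 265) + (125560/8649)
  -93x - 265 = (-(804357/125560)x - 458397/25112)(125560/8649) + (0)
The last nonzero remainder is the constant 125560/8649, so the polynomials are coprime and gcd = 1.

1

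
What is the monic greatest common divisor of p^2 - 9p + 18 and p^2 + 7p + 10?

1

Repeated division with remainder:
  p^2 - 9p + 18 = (p^2 + 7p + 10) + (-16p + 8)
  p^2 + 7p + 10 = (-(1/16)p - 15/32)(-16p + 8) + (55/4)
  -16p + 8 = (-(64/55)p + 32/55)(55/4) + (0)
The last nonzero remainder is the constant 55/4, so the polynomials are coprime and gcd = 1.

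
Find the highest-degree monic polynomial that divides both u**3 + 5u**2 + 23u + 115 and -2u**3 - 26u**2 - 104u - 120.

u + 5

By polynomial division,
  u**3 + 5u**2 + 23u + 115 = (-1/2)(-2u**3 - 26u**2 - 104u - 120) + (-8u**2 - 29u + 55)
  -2u**3 - 26u**2 - 104u - 120 = ((1/4)u + 75/32)(-8u**2 - 29u + 55) + (-(1593/32)u - 7965/32)
  -8u**2 - 29u + 55 = ((256/1593)u - 352/1593)(-(1593/32)u - 7965/32) + (0)
Last nonzero remainder: -(1593/32)u - 7965/32. Dividing through by -1593/32 gives the monic gcd u + 5.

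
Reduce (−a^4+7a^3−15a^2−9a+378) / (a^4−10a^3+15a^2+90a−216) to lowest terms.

By polynomial division,
  −a^4+7a^3−15a^2−9a+378 = (−1)(a^4−10a^3+15a^2+90a−216) + (−3a^3+81a+162)
  a^4−10a^3+15a^2+90a−216 = (−(1/3)a+10/3)(−3a^3+81a+162) + (42a^2−126a−756)
  −3a^3+81a+162 = (−(1/14)a−3/14)(42a^2−126a−756) + (0)
Last nonzero remainder: 42a^2−126a−756. Dividing through by 42 gives the monic gcd a^2−3a−18.
Cancel a^2−3a−18 from numerator and denominator to get the reduced form.

(−a^2+4a−21)/(a^2−7a+12)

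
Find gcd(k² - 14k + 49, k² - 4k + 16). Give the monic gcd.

Apply the Euclidean algorithm:
  k² - 14k + 49 = (k² - 4k + 16) + (-10k + 33)
  k² - 4k + 16 = (-(1/10)k + 7/100)(-10k + 33) + (1369/100)
  -10k + 33 = (-(1000/1369)k + 3300/1369)(1369/100) + (0)
The last nonzero remainder is the constant 1369/100, so the polynomials are coprime and gcd = 1.

1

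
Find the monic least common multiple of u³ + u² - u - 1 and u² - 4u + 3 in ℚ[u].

By polynomial division,
  u³ + u² - u - 1 = (u + 5)(u² - 4u + 3) + (16u - 16)
  u² - 4u + 3 = ((1/16)u - 3/16)(16u - 16) + (0)
Last nonzero remainder: 16u - 16. Dividing through by 16 gives the monic gcd u - 1.
Then lcm(f, g) = f·g / gcd(f, g); expanding and making the result monic gives the answer.

u⁴ - 2u³ - 4u² + 2u + 3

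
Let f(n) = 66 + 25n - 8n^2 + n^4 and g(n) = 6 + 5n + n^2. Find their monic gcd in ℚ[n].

6 + 5n + n^2

Apply the Euclidean algorithm:
  n^4 - 8n^2 + 25n + 66 = (n^2 - 5n + 11)(n^2 + 5n + 6) + (0)
The last nonzero remainder n^2 + 5n + 6 is already monic.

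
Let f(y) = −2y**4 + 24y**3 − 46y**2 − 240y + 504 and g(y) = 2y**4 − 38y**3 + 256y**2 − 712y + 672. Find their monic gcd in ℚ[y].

y**3 − 15y**2 + 68y − 84

Apply the Euclidean algorithm:
  −2y**4 + 24y**3 − 46y**2 − 240y + 504 = (−1)(2y**4 − 38y**3 + 256y**2 − 712y + 672) + (−14y**3 + 210y**2 − 952y + 1176)
  2y**4 − 38y**3 + 256y**2 − 712y + 672 = (−(1/7)y + 4/7)(−14y**3 + 210y**2 − 952y + 1176) + (0)
Last nonzero remainder: −14y**3 + 210y**2 − 952y + 1176. Dividing through by −14 gives the monic gcd y**3 − 15y**2 + 68y − 84.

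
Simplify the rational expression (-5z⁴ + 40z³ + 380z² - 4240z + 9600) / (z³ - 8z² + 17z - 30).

(-5z³ + 10z² + 440z - 1600)/(z² - 2z + 5)

By polynomial division,
  -5z⁴ + 40z³ + 380z² - 4240z + 9600 = (-5z)(z³ - 8z² + 17z - 30) + (465z² - 4390z + 9600)
  z³ - 8z² + 17z - 30 = ((1/465)z + 134/43245)(465z² - 4390z + 9600) + ((86125/8649)z - 172250/2883)
  465z² - 4390z + 9600 = ((804357/17225)z - 553536/3445)((86125/8649)z - 172250/2883) + (0)
Last nonzero remainder: (86125/8649)z - 172250/2883. Dividing through by 86125/8649 gives the monic gcd z - 6.
Cancel z - 6 from numerator and denominator to get the reduced form.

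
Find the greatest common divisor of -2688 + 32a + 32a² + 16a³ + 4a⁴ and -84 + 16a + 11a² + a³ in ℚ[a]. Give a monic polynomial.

6 + a

By polynomial division,
  4a⁴ + 16a³ + 32a² + 32a - 2688 = (4a - 28)(a³ + 11a² + 16a - 84) + (276a² + 816a - 5040)
  a³ + 11a² + 16a - 84 = ((1/276)a + 185/6348)(276a² + 816a - 5040) + ((5544/529)a + 33264/529)
  276a² + 816a - 5040 = ((12167/462)a - 2645/33)((5544/529)a + 33264/529) + (0)
Last nonzero remainder: (5544/529)a + 33264/529. Dividing through by 5544/529 gives the monic gcd a + 6.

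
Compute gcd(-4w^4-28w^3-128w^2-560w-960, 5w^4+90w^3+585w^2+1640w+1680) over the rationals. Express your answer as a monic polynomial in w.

Euclidean algorithm in ℚ[w]:
  -4w^4-28w^3-128w^2-560w-960 = (-4/5)(5w^4+90w^3+585w^2+1640w+1680) + (44w^3+340w^2+752w+384)
  5w^4+90w^3+585w^2+1640w+1680 = ((5/44)w+565/484)(44w^3+340w^2+752w+384) + ((12420/121)w^2+(86940/121)w+149040/121)
  44w^3+340w^2+752w+384 = ((1331/3105)w+968/3105)((12420/121)w^2+(86940/121)w+149040/121) + (0)
Last nonzero remainder: (12420/121)w^2+(86940/121)w+149040/121. Dividing through by 12420/121 gives the monic gcd w^2+7w+12.

w^2+7w+12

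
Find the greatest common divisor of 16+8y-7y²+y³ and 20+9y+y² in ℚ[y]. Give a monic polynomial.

1

Euclidean algorithm in ℚ[y]:
  y³-7y²+8y+16 = (y-16)(y²+9y+20) + (132y+336)
  y²+9y+20 = ((1/132)y+71/1452)(132y+336) + (432/121)
  132y+336 = ((1331/36)y+847/9)(432/121) + (0)
The last nonzero remainder is the constant 432/121, so the polynomials are coprime and gcd = 1.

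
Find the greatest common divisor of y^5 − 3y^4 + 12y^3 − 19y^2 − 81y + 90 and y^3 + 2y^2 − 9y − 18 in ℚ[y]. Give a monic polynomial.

y^2 − y − 6

By polynomial division,
  y^5 − 3y^4 + 12y^3 − 19y^2 − 81y + 90 = (y^2 − 5y + 31)(y^3 + 2y^2 − 9y − 18) + (−108y^2 + 108y + 648)
  y^3 + 2y^2 − 9y − 18 = (−(1/108)y − 1/36)(−108y^2 + 108y + 648) + (0)
Last nonzero remainder: −108y^2 + 108y + 648. Dividing through by −108 gives the monic gcd y^2 − y − 6.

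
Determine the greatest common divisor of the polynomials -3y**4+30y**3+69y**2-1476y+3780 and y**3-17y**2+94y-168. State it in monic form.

y-6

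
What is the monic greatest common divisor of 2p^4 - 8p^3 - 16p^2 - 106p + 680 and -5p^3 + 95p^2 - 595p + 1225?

p - 5

By polynomial division,
  2p^4 - 8p^3 - 16p^2 - 106p + 680 = (-(2/5)p - 6)(-5p^3 + 95p^2 - 595p + 1225) + (316p^2 - 3186p + 8030)
  -5p^3 + 95p^2 - 595p + 1225 = (-(5/316)p + 7045/49928)(316p^2 - 3186p + 8030) + (-(459045/24964)p + 2295225/24964)
  316p^2 - 3186p + 8030 = (-(7888624/459045)p + 40092184/459045)(-(459045/24964)p + 2295225/24964) + (0)
Last nonzero remainder: -(459045/24964)p + 2295225/24964. Dividing through by -459045/24964 gives the monic gcd p - 5.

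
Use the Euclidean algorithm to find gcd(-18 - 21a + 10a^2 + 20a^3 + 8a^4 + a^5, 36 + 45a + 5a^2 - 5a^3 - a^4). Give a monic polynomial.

Repeated division with remainder:
  a^5 + 8a^4 + 20a^3 + 10a^2 - 21a - 18 = (-a - 3)(-a^4 - 5a^3 + 5a^2 + 45a + 36) + (10a^3 + 70a^2 + 150a + 90)
  -a^4 - 5a^3 + 5a^2 + 45a + 36 = (-(1/10)a + 1/5)(10a^3 + 70a^2 + 150a + 90) + (6a^2 + 24a + 18)
  10a^3 + 70a^2 + 150a + 90 = ((5/3)a + 5)(6a^2 + 24a + 18) + (0)
Last nonzero remainder: 6a^2 + 24a + 18. Dividing through by 6 gives the monic gcd a^2 + 4a + 3.

3 + 4a + a^2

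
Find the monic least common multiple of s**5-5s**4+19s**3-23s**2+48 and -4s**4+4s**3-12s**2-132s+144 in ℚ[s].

s**7-3s**6+6s**5+30s**4-103s**3+117s**2+96s-144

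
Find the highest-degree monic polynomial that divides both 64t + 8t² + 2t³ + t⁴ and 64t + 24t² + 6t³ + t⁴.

Apply the Euclidean algorithm:
  t⁴ + 2t³ + 8t² + 64t = (t⁴ + 6t³ + 24t² + 64t) + (−4t³ − 16t²)
  t⁴ + 6t³ + 24t² + 64t = (−(1/4)t − 1/2)(−4t³ − 16t²) + (16t² + 64t)
  −4t³ − 16t² = (−(1/4)t)(16t² + 64t) + (0)
Last nonzero remainder: 16t² + 64t. Dividing through by 16 gives the monic gcd t² + 4t.

4t + t²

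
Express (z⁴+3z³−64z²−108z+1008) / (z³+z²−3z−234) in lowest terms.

By polynomial division,
  z⁴+3z³−64z²−108z+1008 = (z+2)(z³+z²−3z−234) + (−63z²+132z+1476)
  z³+z²−3z−234 = (−(1/63)z−65/1323)(−63z²+132z+1476) + ((11869/441)z−23738/147)
  −63z²+132z+1476 = (−(27783/11869)z−108486/11869)((11869/441)z−23738/147) + (0)
Last nonzero remainder: (11869/441)z−23738/147. Dividing through by 11869/441 gives the monic gcd z−6.
Cancel z−6 from numerator and denominator to get the reduced form.

(z³+9z²−10z−168)/(z²+7z+39)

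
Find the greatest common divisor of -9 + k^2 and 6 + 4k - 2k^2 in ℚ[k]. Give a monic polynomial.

-3 + k

Repeated division with remainder:
  k^2 - 9 = (-1/2)(-2k^2 + 4k + 6) + (2k - 6)
  -2k^2 + 4k + 6 = (-k - 1)(2k - 6) + (0)
Last nonzero remainder: 2k - 6. Dividing through by 2 gives the monic gcd k - 3.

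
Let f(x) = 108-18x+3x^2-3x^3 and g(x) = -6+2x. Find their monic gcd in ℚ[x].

Euclidean algorithm in ℚ[x]:
  -3x^3+3x^2-18x+108 = (-(3/2)x^2-3x-18)(2x-6) + (0)
Last nonzero remainder: 2x-6. Dividing through by 2 gives the monic gcd x-3.

-3+x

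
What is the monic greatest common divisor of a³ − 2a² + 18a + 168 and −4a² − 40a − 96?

Euclidean algorithm in ℚ[a]:
  a³ − 2a² + 18a + 168 = (−(1/4)a + 3)(−4a² − 40a − 96) + (114a + 456)
  −4a² − 40a − 96 = (−(2/57)a − 4/19)(114a + 456) + (0)
Last nonzero remainder: 114a + 456. Dividing through by 114 gives the monic gcd a + 4.

a + 4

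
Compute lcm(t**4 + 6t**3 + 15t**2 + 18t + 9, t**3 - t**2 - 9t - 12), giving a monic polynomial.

t**5 + 2t**4 - 9t**3 - 42t**2 - 63t - 36

By polynomial division,
  t**4 + 6t**3 + 15t**2 + 18t + 9 = (t + 7)(t**3 - t**2 - 9t - 12) + (31t**2 + 93t + 93)
  t**3 - t**2 - 9t - 12 = ((1/31)t - 4/31)(31t**2 + 93t + 93) + (0)
Last nonzero remainder: 31t**2 + 93t + 93. Dividing through by 31 gives the monic gcd t**2 + 3t + 3.
Then lcm(f, g) = f·g / gcd(f, g); expanding and making the result monic gives the answer.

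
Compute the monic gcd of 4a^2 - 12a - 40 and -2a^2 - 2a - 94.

1

By polynomial division,
  4a^2 - 12a - 40 = (-2)(-2a^2 - 2a - 94) + (-16a - 228)
  -2a^2 - 2a - 94 = ((1/8)a - 53/32)(-16a - 228) + (-3773/8)
  -16a - 228 = ((128/3773)a + 1824/3773)(-3773/8) + (0)
The last nonzero remainder is the constant -3773/8, so the polynomials are coprime and gcd = 1.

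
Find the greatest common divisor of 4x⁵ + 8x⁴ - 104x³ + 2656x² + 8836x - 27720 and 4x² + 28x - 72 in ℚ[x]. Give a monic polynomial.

Euclidean algorithm in ℚ[x]:
  4x⁵ + 8x⁴ - 104x³ + 2656x² + 8836x - 27720 = (x³ - 5x² + 27x + 385)(4x² + 28x - 72) + (0)
Last nonzero remainder: 4x² + 28x - 72. Dividing through by 4 gives the monic gcd x² + 7x - 18.

x² + 7x - 18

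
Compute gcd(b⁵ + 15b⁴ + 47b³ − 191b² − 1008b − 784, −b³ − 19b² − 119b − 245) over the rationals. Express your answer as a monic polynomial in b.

b² + 14b + 49

Repeated division with remainder:
  b⁵ + 15b⁴ + 47b³ − 191b² − 1008b − 784 = (−b² + 4b − 4)(−b³ − 19b² − 119b − 245) + (−36b² − 504b − 1764)
  −b³ − 19b² − 119b − 245 = ((1/36)b + 5/36)(−36b² − 504b − 1764) + (0)
Last nonzero remainder: −36b² − 504b − 1764. Dividing through by −36 gives the monic gcd b² + 14b + 49.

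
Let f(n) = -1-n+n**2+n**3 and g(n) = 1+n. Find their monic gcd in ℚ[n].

Apply the Euclidean algorithm:
  n**3+n**2-n-1 = (n**2-1)(n+1) + (0)
The last nonzero remainder n+1 is already monic.

1+n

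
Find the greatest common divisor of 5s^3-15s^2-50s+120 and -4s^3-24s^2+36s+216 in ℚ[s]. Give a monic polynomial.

By polynomial division,
  5s^3-15s^2-50s+120 = (-5/4)(-4s^3-24s^2+36s+216) + (-45s^2-5s+390)
  -4s^3-24s^2+36s+216 = ((4/45)s+212/405)(-45s^2-5s+390) + ((320/81)s+320/27)
  -45s^2-5s+390 = (-(729/64)s+1053/32)((320/81)s+320/27) + (0)
Last nonzero remainder: (320/81)s+320/27. Dividing through by 320/81 gives the monic gcd s+3.

s+3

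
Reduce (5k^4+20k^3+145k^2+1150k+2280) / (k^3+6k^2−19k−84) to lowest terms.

(5k^3+5k^2+130k+760)/(k^2+3k−28)

Repeated division with remainder:
  5k^4+20k^3+145k^2+1150k+2280 = (5k−10)(k^3+6k^2−19k−84) + (300k^2+1380k+1440)
  k^3+6k^2−19k−84 = ((1/300)k+7/1500)(300k^2+1380k+1440) + (−(756/25)k−2268/25)
  300k^2+1380k+1440 = (−(625/63)k−1000/63)(−(756/25)k−2268/25) + (0)
Last nonzero remainder: −(756/25)k−2268/25. Dividing through by −756/25 gives the monic gcd k+3.
Cancel k+3 from numerator and denominator to get the reduced form.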